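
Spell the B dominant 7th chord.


Working:
Dominant 7th chord = root + major 3rd + perfect 5th + minor 7th
Seventh chords stack in thirds, so the letter names are B-D-F-A
Root: B
Major 3rd above B: D#
Perfect 5th above B: F#
Minor 7th above B: A
Chord = B D# F# A


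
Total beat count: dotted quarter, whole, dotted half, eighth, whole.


Working:
Beat values:
  dotted quarter = 1.5 beats
  whole = 4 beats
  dotted half = 3 beats
  eighth = 0.5 beats
  whole = 4 beats
Sum = 1.5 + 4 + 3 + 0.5 + 4
= 13 beats


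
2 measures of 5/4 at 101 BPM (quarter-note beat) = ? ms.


Quarter-note beat duration = 60000 / 101 ms
Beats per measure (5/4) = 5
One measure = 5 × 60000 / 101 = 300000 / 101 ms
2 measures = 2 × 300000 / 101 = 600000 / 101
= 5940.6 ms


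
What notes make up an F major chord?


Step by step:
Major triad = root + major 3rd (4 semitones) + perfect 5th (7 semitones)
A triad on F stacks thirds, so the chord tones use letter names F-A-C
Root: F
Major 3rd above F: A
Perfect 5th above F: C
Chord = F A C


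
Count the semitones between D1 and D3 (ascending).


Absolute semitone position = octave×12 + chromatic position
D1: 1×12 + 2 = 14
D3: 3×12 + 2 = 38
Difference = 38 - 14 = 24
= 24 semitones


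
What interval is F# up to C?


Solution.
Letter names: F → C spans 5 letter names → a 5th
Semitones: F# → C = 6 half-steps
A 5th of 6 semitones is a diminished 5th
= diminished 5th


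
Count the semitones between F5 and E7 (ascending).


Let's work it out.
Absolute semitone position = octave×12 + chromatic position
F5: 5×12 + 5 = 65
E7: 7×12 + 4 = 88
Difference = 88 - 65 = 23
= 23 semitones


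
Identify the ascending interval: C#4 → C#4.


Letter names: C → C spans 1 letter name → a unison
Semitones: C#4 → C#4 = 0 half-steps
A unison of 0 semitones is a perfect unison
= perfect unison


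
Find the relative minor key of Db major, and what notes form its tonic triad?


Working:
The relative minor shares the major's key signature and starts on its 6th degree
6th degree = a major 6th above the tonic; a major 6th above Db is Bb
→ relative minor of Db major is Bb minor
Tonic triad of Bb minor = root + minor 3rd + perfect 5th = Bb Db F
= Bb minor; triad = Bb Db F


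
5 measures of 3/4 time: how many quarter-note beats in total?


Time signature 3/4: the bottom number 4 means the quarter note gets one count
The top number 3 means 3 quarter-note beats per measure
Total = 3 × 5 measures
= 15 quarter-note beats


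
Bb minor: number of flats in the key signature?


Let's work it out.
Flat minor keys: A(0), D(1), G(2), C(3), F(4), Bb(5), Eb(6), Ab(7)
Bb minor has 5 flats
Order of flats: Bb Eb Ab Db Gb Cb Fb → first 5: Bb, Eb, Ab, Db, Gb
= 5 flats


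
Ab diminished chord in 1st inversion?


Step by step:
Root position: Ab Cb Ebb
1st inversion: move root up an octave
Bass note: Cb
Notes (bottom to top) = Cb Ebb Ab


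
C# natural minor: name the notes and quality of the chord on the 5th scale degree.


Working:
C# natural minor scale: C# D# E F# G# A B
Diatonic triad on degree 5 stacks scale notes 5, 7, 2: G# B D#
G#→B = 3 semitones; G#→D# = 7 semitones → minor triad
= G# B D# (minor)


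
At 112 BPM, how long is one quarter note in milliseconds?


Working:
One quarter-note beat = 60000 / BPM = 60000 / 112 ms
Duration = 60000 / 112
= 535.7 ms


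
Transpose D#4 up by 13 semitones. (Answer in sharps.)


Working:
D#4: chromatic position 3 in octave 4 → absolute = 4×12 + 3 = 51
Transpose up 13: 51 + 13 = 64
64 = 5×12 + 4 → E in octave 5
Result = E5


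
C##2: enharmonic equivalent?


Enharmonic notes sound the same pitch but are spelled with different letter names
C## and D name the same pitch class
= D2


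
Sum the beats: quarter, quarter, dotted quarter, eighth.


Let's work it out.
Beat values:
  quarter = 1 beat
  quarter = 1 beat
  dotted quarter = 1.5 beats
  eighth = 0.5 beats
Sum = 1 + 1 + 1.5 + 0.5
= 4 beats


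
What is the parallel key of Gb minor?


Parallel keys share the same tonic but differ in mode
Gb minor → parallel is Gb major
= Gb major


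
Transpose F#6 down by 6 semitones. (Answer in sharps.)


Solution.
F#6: chromatic position 6 in octave 6 → absolute = 6×12 + 6 = 78
Transpose down 6: 78 - 6 = 72
72 = 6×12 + 0 → C in octave 6
Result = C6


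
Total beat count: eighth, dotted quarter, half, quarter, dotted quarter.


Beat values:
  eighth = 0.5 beats
  dotted quarter = 1.5 beats
  half = 2 beats
  quarter = 1 beat
  dotted quarter = 1.5 beats
Sum = 0.5 + 1.5 + 2 + 1 + 1.5
= 6.5 beats


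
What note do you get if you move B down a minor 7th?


minor 7th: 7 letter names, 10 semitones
Letter: B - 6 → C
Pitch: B - 10 semitones, spelled as a C → C#
= C#


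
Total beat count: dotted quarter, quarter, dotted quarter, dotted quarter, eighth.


Reasoning:
Beat values:
  dotted quarter = 1.5 beats
  quarter = 1 beat
  dotted quarter = 1.5 beats
  dotted quarter = 1.5 beats
  eighth = 0.5 beats
Sum = 1.5 + 1 + 1.5 + 1.5 + 0.5
= 6 beats


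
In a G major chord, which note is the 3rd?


Solution.
Major triad = root + major 3rd (4 semitones) + perfect 5th (7 semitones)
A triad on G stacks thirds, so the chord tones use letter names G-B-D
Root: G
Major 3rd above G: B
Perfect 5th above G: D
The 3rd = B


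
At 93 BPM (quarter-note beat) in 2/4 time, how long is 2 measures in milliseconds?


Let's work it out.
Quarter-note beat duration = 60000 / 93 ms
Beats per measure (2/4) = 2
One measure = 2 × 60000 / 93 = 120000 / 93 ms
2 measures = 2 × 120000 / 93 = 240000 / 93
= 2580.6 ms


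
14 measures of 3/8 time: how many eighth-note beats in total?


Step by step:
Time signature 3/8: the bottom number 8 means the eighth note gets one count
The top number 3 means 3 eighth-note beats per measure
Total = 3 × 14 measures
= 42 eighth-note beats


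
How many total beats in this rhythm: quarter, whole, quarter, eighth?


Beat values:
  quarter = 1 beat
  whole = 4 beats
  quarter = 1 beat
  eighth = 0.5 beats
Sum = 1 + 4 + 1 + 0.5
= 6.5 beats


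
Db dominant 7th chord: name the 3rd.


Dominant 7th chord = root + major 3rd + perfect 5th + minor 7th
Seventh chords stack in thirds, so the letter names are D-F-A-C
Root: Db
Major 3rd above Db: F
Perfect 5th above Db: Ab
Minor 7th above Db: Cb
The 3rd = F


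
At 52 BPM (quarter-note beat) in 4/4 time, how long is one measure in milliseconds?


Reasoning:
Quarter-note beat duration = 60000 / 52 ms
Beats per measure (4/4) = 4
One measure = 4 × 60000 / 52 = 240000 / 52 ms
= 4615.4 ms


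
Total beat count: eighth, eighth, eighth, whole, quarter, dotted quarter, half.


Working:
Beat values:
  eighth = 0.5 beats
  eighth = 0.5 beats
  eighth = 0.5 beats
  whole = 4 beats
  quarter = 1 beat
  dotted quarter = 1.5 beats
  half = 2 beats
Sum = 0.5 + 0.5 + 0.5 + 4 + 1 + 1.5 + 2
= 10 beats


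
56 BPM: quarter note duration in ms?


Working:
One quarter-note beat = 60000 / BPM = 60000 / 56 ms
Duration = 60000 / 56
= 1071.4 ms


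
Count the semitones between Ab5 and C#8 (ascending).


Solution.
Absolute semitone position = octave×12 + chromatic position
Ab5: 5×12 + 8 = 68
C#8: 8×12 + 1 = 97
Difference = 97 - 68 = 29
= 29 semitones


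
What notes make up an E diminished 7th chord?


Working:
Diminished 7th chord = root + minor 3rd + diminished 5th + diminished 7th
Seventh chords stack in thirds, so the letter names are E-G-B-D
Root: E
Minor 3rd above E: G
Diminished 5th above E: Bb
Diminished 7th above E: Db
Chord = E G Bb Db


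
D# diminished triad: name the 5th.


Solution.
Diminished triad = root + minor 3rd (3 semitones) + diminished 5th (6 semitones)
A triad on D# stacks thirds, so the chord tones use letter names D-F-A
Root: D#
Minor 3rd above D#: F#
Diminished 5th above D#: A
The 5th = A


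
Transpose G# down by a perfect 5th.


perfect 5th: 5 letter names, 7 semitones
Letter: G - 4 → C
Pitch: G# - 7 semitones, spelled as a C → C#
= C#


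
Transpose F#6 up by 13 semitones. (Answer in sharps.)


Step by step:
F#6: chromatic position 6 in octave 6 → absolute = 6×12 + 6 = 78
Transpose up 13: 78 + 13 = 91
91 = 7×12 + 7 → G in octave 7
Result = G7


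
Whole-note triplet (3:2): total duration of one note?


Step by step:
Triplet: 3 notes occupy the space of 2 whole notes
Space = 2 × 4 = 8 beats
Each triplet note = 8 / 3 = 8/3 beats
= 8/3 beats


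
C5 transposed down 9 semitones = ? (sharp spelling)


Let's work it out.
C5: chromatic position 0 in octave 5 → absolute = 5×12 + 0 = 60
Transpose down 9: 60 - 9 = 51
51 = 4×12 + 3 → D# in octave 4
Result = D#4


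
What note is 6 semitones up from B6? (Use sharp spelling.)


Solution.
B6: chromatic position 11 in octave 6 → absolute = 6×12 + 11 = 83
Transpose up 6: 83 + 6 = 89
89 = 7×12 + 5 → F in octave 7
Result = F7


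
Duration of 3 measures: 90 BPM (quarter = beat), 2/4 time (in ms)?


Quarter-note beat duration = 60000 / 90 ms
Beats per measure (2/4) = 2
One measure = 2 × 60000 / 90 = 120000 / 90 ms
3 measures = 3 × 120000 / 90 = 360000 / 90
= 4000.0 ms


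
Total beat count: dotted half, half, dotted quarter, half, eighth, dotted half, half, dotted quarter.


Beat values:
  dotted half = 3 beats
  half = 2 beats
  dotted quarter = 1.5 beats
  half = 2 beats
  eighth = 0.5 beats
  dotted half = 3 beats
  half = 2 beats
  dotted quarter = 1.5 beats
Sum = 3 + 2 + 1.5 + 2 + 0.5 + 3 + 2 + 1.5
= 15.5 beats


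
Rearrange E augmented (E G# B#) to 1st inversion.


Step by step:
Root position: E G# B#
1st inversion: move root up an octave
Bass note: G#
Notes (bottom to top) = G# B# E


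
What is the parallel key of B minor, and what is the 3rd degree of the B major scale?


Solution.
Parallel keys share the same tonic but differ in mode
B minor → parallel is B major
B major scale: B C# D# E F# G# A#
= B major; 3rd degree = D#


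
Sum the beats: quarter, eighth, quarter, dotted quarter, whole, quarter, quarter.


Reasoning:
Beat values:
  quarter = 1 beat
  eighth = 0.5 beats
  quarter = 1 beat
  dotted quarter = 1.5 beats
  whole = 4 beats
  quarter = 1 beat
  quarter = 1 beat
Sum = 1 + 0.5 + 1 + 1.5 + 4 + 1 + 1
= 10 beats


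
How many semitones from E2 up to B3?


Working:
Absolute semitone position = octave×12 + chromatic position
E2: 2×12 + 4 = 28
B3: 3×12 + 11 = 47
Difference = 47 - 28 = 19
= 19 semitones


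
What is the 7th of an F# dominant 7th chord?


Dominant 7th chord = root + major 3rd + perfect 5th + minor 7th
Seventh chords stack in thirds, so the letter names are F-A-C-E
Root: F#
Major 3rd above F#: A#
Perfect 5th above F#: C#
Minor 7th above F#: E
The 7th = E


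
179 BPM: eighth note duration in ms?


One quarter-note beat = 60000 / BPM = 60000 / 179 ms
Eighth note = 1/2 × quarter note
Duration = 1/2 × 60000 / 179 = 30000 / 179
= 167.6 ms


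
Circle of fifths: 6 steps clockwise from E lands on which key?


Step by step:
Each clockwise step on the circle of fifths moves up a perfect 5th
From E: E → B → F#/Gb → Db → Ab → Eb → Bb
= Bb


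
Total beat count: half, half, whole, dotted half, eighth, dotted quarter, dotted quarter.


Beat values:
  half = 2 beats
  half = 2 beats
  whole = 4 beats
  dotted half = 3 beats
  eighth = 0.5 beats
  dotted quarter = 1.5 beats
  dotted quarter = 1.5 beats
Sum = 2 + 2 + 4 + 3 + 0.5 + 1.5 + 1.5
= 14.5 beats


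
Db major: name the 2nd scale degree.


Reasoning:
Major scale pattern: W-W-H-W-W-W-H (2-2-1-2-2-2-1 semitones)
Starting from Db:
  Db + 2 semitones → Eb
  Eb + 2 semitones → F
  F + 1 semitone → Gb
  Gb + 2 semitones → Ab
  Ab + 2 semitones → Bb
  Bb + 2 semitones → C
  C + 1 semitone → Db
Scale: Db Eb F Gb Ab Bb C
Degree 2 = Eb


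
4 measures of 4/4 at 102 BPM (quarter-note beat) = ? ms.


Working:
Quarter-note beat duration = 60000 / 102 ms
Beats per measure (4/4) = 4
One measure = 4 × 60000 / 102 = 240000 / 102 ms
4 measures = 4 × 240000 / 102 = 960000 / 102
= 9411.8 ms


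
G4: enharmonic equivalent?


Reasoning:
Enharmonic notes sound the same pitch but are spelled with different letter names
G and Abb name the same pitch class
= Abb4


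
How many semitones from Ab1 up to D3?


Step by step:
Absolute semitone position = octave×12 + chromatic position
Ab1: 1×12 + 8 = 20
D3: 3×12 + 2 = 38
Difference = 38 - 20 = 18
= 18 semitones


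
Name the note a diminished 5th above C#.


Step by step:
A 5th spans 5 letter names, so from C we land on G
A diminished 5th = 6 semitones above C#
Spell G at that pitch: G
= G


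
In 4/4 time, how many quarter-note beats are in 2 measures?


Step by step:
Time signature 4/4: the bottom number 4 means the quarter note gets one count
The top number 4 means 4 quarter-note beats per measure
Total = 4 × 2 measures
= 8 quarter-note beats


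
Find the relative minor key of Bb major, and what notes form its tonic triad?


The relative minor shares the major's key signature and starts on its 6th degree
6th degree = a major 6th above the tonic; a major 6th above Bb is G
→ relative minor of Bb major is G minor
Tonic triad of G minor = root + minor 3rd + perfect 5th = G Bb D
= G minor; triad = G Bb D


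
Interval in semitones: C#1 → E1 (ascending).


Working:
Absolute semitone position = octave×12 + chromatic position
C#1: 1×12 + 1 = 13
E1: 1×12 + 4 = 16
Difference = 16 - 13 = 3
= 3 semitones


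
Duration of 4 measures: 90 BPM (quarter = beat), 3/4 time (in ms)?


Solution.
Quarter-note beat duration = 60000 / 90 ms
Beats per measure (3/4) = 3
One measure = 3 × 60000 / 90 = 180000 / 90 ms
4 measures = 4 × 180000 / 90 = 720000 / 90
= 8000.0 ms


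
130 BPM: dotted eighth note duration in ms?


Solution.
One quarter-note beat = 60000 / BPM = 60000 / 130 ms
Dotted eighth note = 3/4 × quarter note
Duration = 3/4 × 60000 / 130 = 45000 / 130
= 346.2 ms


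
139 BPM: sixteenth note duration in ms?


One quarter-note beat = 60000 / BPM = 60000 / 139 ms
Sixteenth note = 1/4 × quarter note
Duration = 1/4 × 60000 / 139 = 15000 / 139
= 107.9 ms


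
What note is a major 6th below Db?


Working:
A 6th spans 6 letter names, so from D we land on F
A major 6th = 9 semitones below Db
Spell F at that pitch: Fb
= Fb


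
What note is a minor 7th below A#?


A 7th spans 7 letter names, so from A we land on B
A minor 7th = 10 semitones below A#
Spell B at that pitch: B#
= B#


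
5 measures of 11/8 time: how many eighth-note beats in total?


Let's work it out.
Time signature 11/8: the bottom number 8 means the eighth note gets one count
The top number 11 means 11 eighth-note beats per measure
Total = 11 × 5 measures
= 55 eighth-note beats


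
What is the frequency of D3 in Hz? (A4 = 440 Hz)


Working:
f = 440 × 2^(n/12) where n = semitones from A4
D3: -19 semitones from A4
f = 440 × 2^(-19/12)
f = 146.83 Hz


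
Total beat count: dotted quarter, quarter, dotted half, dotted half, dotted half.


Reasoning:
Beat values:
  dotted quarter = 1.5 beats
  quarter = 1 beat
  dotted half = 3 beats
  dotted half = 3 beats
  dotted half = 3 beats
Sum = 1.5 + 1 + 3 + 3 + 3
= 11.5 beats


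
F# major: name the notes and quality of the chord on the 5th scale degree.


Working:
F# major scale: F# G# A# B C# D# E#
Diatonic triad on degree 5 stacks scale notes 5, 7, 2: C# E# G#
C#→E# = 4 semitones; C#→G# = 7 semitones → major triad
= C# E# G# (major)


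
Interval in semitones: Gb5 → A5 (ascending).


Absolute semitone position = octave×12 + chromatic position
Gb5: 5×12 + 6 = 66
A5: 5×12 + 9 = 69
Difference = 69 - 66 = 3
= 3 semitones


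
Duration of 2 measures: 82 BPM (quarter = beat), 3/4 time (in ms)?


Quarter-note beat duration = 60000 / 82 ms
Beats per measure (3/4) = 3
One measure = 3 × 60000 / 82 = 180000 / 82 ms
2 measures = 2 × 180000 / 82 = 360000 / 82
= 4390.2 ms


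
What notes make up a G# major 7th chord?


Solution.
Major 7th chord = root + major 3rd + perfect 5th + major 7th
Seventh chords stack in thirds, so the letter names are G-B-D-F
Root: G#
Major 3rd above G#: B#
Perfect 5th above G#: D#
Major 7th above G#: F##
Chord = G# B# D# F##


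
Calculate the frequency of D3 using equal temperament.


f = 440 × 2^(n/12) where n = semitones from A4
D3: -19 semitones from A4
f = 440 × 2^(-19/12)
f = 146.83 Hz


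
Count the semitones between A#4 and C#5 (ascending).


Absolute semitone position = octave×12 + chromatic position
A#4: 4×12 + 10 = 58
C#5: 5×12 + 1 = 61
Difference = 61 - 58 = 3
= 3 semitones


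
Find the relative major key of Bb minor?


Let's work it out.
The relative major shares the key signature and is a minor 3rd above the minor tonic
A minor 3rd above Bb is Db
→ relative major of Bb minor is Db major
= Db major


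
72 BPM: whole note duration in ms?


Reasoning:
One quarter-note beat = 60000 / BPM = 60000 / 72 ms
Whole note = 4 × quarter note
Duration = 4 × 60000 / 72 = 240000 / 72
= 3333.3 ms


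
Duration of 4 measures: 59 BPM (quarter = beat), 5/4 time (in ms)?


Working:
Quarter-note beat duration = 60000 / 59 ms
Beats per measure (5/4) = 5
One measure = 5 × 60000 / 59 = 300000 / 59 ms
4 measures = 4 × 300000 / 59 = 1200000 / 59
= 20339.0 ms


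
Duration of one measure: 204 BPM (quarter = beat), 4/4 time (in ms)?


Quarter-note beat duration = 60000 / 204 ms
Beats per measure (4/4) = 4
One measure = 4 × 60000 / 204 = 240000 / 204 ms
= 1176.5 ms


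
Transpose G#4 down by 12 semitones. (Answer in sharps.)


G#4: chromatic position 8 in octave 4 → absolute = 4×12 + 8 = 56
Transpose down 12: 56 - 12 = 44
44 = 3×12 + 8 → G# in octave 3
Result = G#3


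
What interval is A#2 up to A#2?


Letter names: A → A spans 1 letter name → a unison
Semitones: A#2 → A#2 = 0 half-steps
A unison of 0 semitones is a perfect unison
= perfect unison


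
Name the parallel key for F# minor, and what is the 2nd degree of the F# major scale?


Solution.
Parallel keys share the same tonic but differ in mode
F# minor → parallel is F# major
F# major scale: F# G# A# B C# D# E#
= F# major; 2nd degree = G#


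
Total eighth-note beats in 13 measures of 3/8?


Solution.
Time signature 3/8: the bottom number 8 means the eighth note gets one count
The top number 3 means 3 eighth-note beats per measure
Total = 3 × 13 measures
= 39 eighth-note beats


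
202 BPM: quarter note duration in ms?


One quarter-note beat = 60000 / BPM = 60000 / 202 ms
Duration = 60000 / 202
= 297.0 ms


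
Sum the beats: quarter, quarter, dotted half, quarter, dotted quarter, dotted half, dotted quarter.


Let's work it out.
Beat values:
  quarter = 1 beat
  quarter = 1 beat
  dotted half = 3 beats
  quarter = 1 beat
  dotted quarter = 1.5 beats
  dotted half = 3 beats
  dotted quarter = 1.5 beats
Sum = 1 + 1 + 3 + 1 + 1.5 + 3 + 1.5
= 12 beats


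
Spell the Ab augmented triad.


Reasoning:
Augmented triad = root + major 3rd (4 semitones) + augmented 5th (8 semitones)
A triad on Ab stacks thirds, so the chord tones use letter names A-C-E
Root: Ab
Major 3rd above Ab: C
Augmented 5th above Ab: E
Chord = Ab C E


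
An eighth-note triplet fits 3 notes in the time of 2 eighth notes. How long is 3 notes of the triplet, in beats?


Let's work it out.
Triplet: 3 notes occupy the space of 2 eighth notes
Space = 2 × 1/2 = 1 beat
Each triplet note = 1 / 3 = 1/3 beats
3 notes = 3 × 1/3 = 1
= 1 beat


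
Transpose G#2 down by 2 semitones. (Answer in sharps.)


Step by step:
G#2: chromatic position 8 in octave 2 → absolute = 2×12 + 8 = 32
Transpose down 2: 32 - 2 = 30
30 = 2×12 + 6 → F# in octave 2
Result = F#2


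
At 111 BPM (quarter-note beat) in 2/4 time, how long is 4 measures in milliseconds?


Step by step:
Quarter-note beat duration = 60000 / 111 ms
Beats per measure (2/4) = 2
One measure = 2 × 60000 / 111 = 120000 / 111 ms
4 measures = 4 × 120000 / 111 = 480000 / 111
= 4324.3 ms


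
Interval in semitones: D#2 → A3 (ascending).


Absolute semitone position = octave×12 + chromatic position
D#2: 2×12 + 3 = 27
A3: 3×12 + 9 = 45
Difference = 45 - 27 = 18
= 18 semitones


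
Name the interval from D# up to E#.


Let's work it out.
Letter names: D → E spans 2 letter names → a 2nd
Semitones: D# → E# = 2 half-steps
A 2nd of 2 semitones is a major 2nd
= major 2nd


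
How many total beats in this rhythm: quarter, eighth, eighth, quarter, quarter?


Step by step:
Beat values:
  quarter = 1 beat
  eighth = 0.5 beats
  eighth = 0.5 beats
  quarter = 1 beat
  quarter = 1 beat
Sum = 1 + 0.5 + 0.5 + 1 + 1
= 4 beats


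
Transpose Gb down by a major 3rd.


Working:
major 3rd: 3 letter names, 4 semitones
Letter: G - 2 → E
Pitch: Gb - 4 semitones, spelled as an E → Ebb
= Ebb


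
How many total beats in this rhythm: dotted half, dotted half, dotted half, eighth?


Let's work it out.
Beat values:
  dotted half = 3 beats
  dotted half = 3 beats
  dotted half = 3 beats
  eighth = 0.5 beats
Sum = 3 + 3 + 3 + 0.5
= 9.5 beats


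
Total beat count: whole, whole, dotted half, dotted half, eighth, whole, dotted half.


Solution.
Beat values:
  whole = 4 beats
  whole = 4 beats
  dotted half = 3 beats
  dotted half = 3 beats
  eighth = 0.5 beats
  whole = 4 beats
  dotted half = 3 beats
Sum = 4 + 4 + 3 + 3 + 0.5 + 4 + 3
= 21.5 beats


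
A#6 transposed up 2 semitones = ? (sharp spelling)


A#6: chromatic position 10 in octave 6 → absolute = 6×12 + 10 = 82
Transpose up 2: 82 + 2 = 84
84 = 7×12 + 0 → C in octave 7
Result = C7


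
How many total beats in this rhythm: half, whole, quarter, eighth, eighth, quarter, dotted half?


Let's work it out.
Beat values:
  half = 2 beats
  whole = 4 beats
  quarter = 1 beat
  eighth = 0.5 beats
  eighth = 0.5 beats
  quarter = 1 beat
  dotted half = 3 beats
Sum = 2 + 4 + 1 + 0.5 + 0.5 + 1 + 3
= 12 beats


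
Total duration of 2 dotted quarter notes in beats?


Step by step:
Base quarter note = 1 beat
Dot 1 adds half the previous value: +1/2
One dotted quarter = 1 + 1/2 = 3/2
2 of them = 2 × 3/2 = 3
= 3 beats


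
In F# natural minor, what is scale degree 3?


Natural minor scale pattern: W-H-W-W-H-W-W (2-1-2-2-1-2-2 semitones)
Starting from F#:
  F# + 2 semitones → G#
  G# + 1 semitone → A
  A + 2 semitones → B
  B + 2 semitones → C#
  C# + 1 semitone → D
  D + 2 semitones → E
  E + 2 semitones → F#
Scale: F# G# A B C# D E
Degree 3 = A


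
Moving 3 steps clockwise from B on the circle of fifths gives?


Each clockwise step on the circle of fifths moves up a perfect 5th
From B: B → F#/Gb → Db → Ab
= Ab


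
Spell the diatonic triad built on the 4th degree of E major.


Reasoning:
E major scale: E F# G# A B C# D#
Diatonic triad on degree 4 stacks scale notes 4, 6, 1: A C# E
A→C# = 4 semitones; A→E = 7 semitones → major triad
= A C# E (major)


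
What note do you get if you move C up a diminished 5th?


Let's work it out.
diminished 5th: 5 letter names, 6 semitones
Letter: C + 4 → G
Pitch: C + 6 semitones, spelled as a G → Gb
= Gb


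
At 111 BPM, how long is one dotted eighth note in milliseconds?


Let's work it out.
One quarter-note beat = 60000 / BPM = 60000 / 111 ms
Dotted eighth note = 3/4 × quarter note
Duration = 3/4 × 60000 / 111 = 45000 / 111
= 405.4 ms


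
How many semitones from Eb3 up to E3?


Step by step:
Absolute semitone position = octave×12 + chromatic position
Eb3: 3×12 + 3 = 39
E3: 3×12 + 4 = 40
Difference = 40 - 39 = 1
= 1 semitone


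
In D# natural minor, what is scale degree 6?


Reasoning:
Natural minor scale pattern: W-H-W-W-H-W-W (2-1-2-2-1-2-2 semitones)
Starting from D#:
  D# + 2 semitones → E#
  E# + 1 semitone → F#
  F# + 2 semitones → G#
  G# + 2 semitones → A#
  A# + 1 semitone → B
  B + 2 semitones → C#
  C# + 2 semitones → D#
Scale: D# E# F# G# A# B C#
Degree 6 = B


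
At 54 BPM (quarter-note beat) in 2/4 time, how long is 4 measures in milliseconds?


Solution.
Quarter-note beat duration = 60000 / 54 ms
Beats per measure (2/4) = 2
One measure = 2 × 60000 / 54 = 120000 / 54 ms
4 measures = 4 × 120000 / 54 = 480000 / 54
= 8888.9 ms


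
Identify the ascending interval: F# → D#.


Step by step:
Letter names: F → D spans 6 letter names → a 6th
Semitones: F# → D# = 9 half-steps
A 6th of 9 semitones is a major 6th
= major 6th


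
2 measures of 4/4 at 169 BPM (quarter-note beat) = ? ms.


Let's work it out.
Quarter-note beat duration = 60000 / 169 ms
Beats per measure (4/4) = 4
One measure = 4 × 60000 / 169 = 240000 / 169 ms
2 measures = 2 × 240000 / 169 = 480000 / 169
= 2840.2 ms


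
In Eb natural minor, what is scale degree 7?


Working:
Natural minor scale pattern: W-H-W-W-H-W-W (2-1-2-2-1-2-2 semitones)
Starting from Eb:
  Eb + 2 semitones → F
  F + 1 semitone → Gb
  Gb + 2 semitones → Ab
  Ab + 2 semitones → Bb
  Bb + 1 semitone → Cb
  Cb + 2 semitones → Db
  Db + 2 semitones → Eb
Scale: Eb F Gb Ab Bb Cb Db
Degree 7 = Db


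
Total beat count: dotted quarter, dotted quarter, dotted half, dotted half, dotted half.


Step by step:
Beat values:
  dotted quarter = 1.5 beats
  dotted quarter = 1.5 beats
  dotted half = 3 beats
  dotted half = 3 beats
  dotted half = 3 beats
Sum = 1.5 + 1.5 + 3 + 3 + 3
= 12 beats


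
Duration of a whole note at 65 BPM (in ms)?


Step by step:
One quarter-note beat = 60000 / BPM = 60000 / 65 ms
Whole note = 4 × quarter note
Duration = 4 × 60000 / 65 = 240000 / 65
= 3692.3 ms


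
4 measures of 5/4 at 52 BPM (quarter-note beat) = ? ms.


Reasoning:
Quarter-note beat duration = 60000 / 52 ms
Beats per measure (5/4) = 5
One measure = 5 × 60000 / 52 = 300000 / 52 ms
4 measures = 4 × 300000 / 52 = 1200000 / 52
= 23076.9 ms


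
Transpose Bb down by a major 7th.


Solution.
major 7th: 7 letter names, 11 semitones
Letter: B - 6 → C
Pitch: Bb - 11 semitones, spelled as a C → Cb
= Cb


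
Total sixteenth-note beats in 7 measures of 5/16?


Time signature 5/16: the bottom number 16 means the sixteenth note gets one count
The top number 5 means 5 sixteenth-note beats per measure
Total = 5 × 7 measures
= 35 sixteenth-note beats


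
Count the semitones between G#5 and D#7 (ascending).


Reasoning:
Absolute semitone position = octave×12 + chromatic position
G#5: 5×12 + 8 = 68
D#7: 7×12 + 3 = 87
Difference = 87 - 68 = 19
= 19 semitones


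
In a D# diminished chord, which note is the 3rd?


Solution.
Diminished triad = root + minor 3rd (3 semitones) + diminished 5th (6 semitones)
A triad on D# stacks thirds, so the chord tones use letter names D-F-A
Root: D#
Minor 3rd above D#: F#
Diminished 5th above D#: A
The 3rd = F#


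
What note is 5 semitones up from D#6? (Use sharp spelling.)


Let's work it out.
D#6: chromatic position 3 in octave 6 → absolute = 6×12 + 3 = 75
Transpose up 5: 75 + 5 = 80
80 = 6×12 + 8 → G# in octave 6
Result = G#6


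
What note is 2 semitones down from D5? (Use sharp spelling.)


Solution.
D5: chromatic position 2 in octave 5 → absolute = 5×12 + 2 = 62
Transpose down 2: 62 - 2 = 60
60 = 5×12 + 0 → C in octave 5
Result = C5


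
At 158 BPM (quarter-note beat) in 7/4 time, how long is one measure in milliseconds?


Working:
Quarter-note beat duration = 60000 / 158 ms
Beats per measure (7/4) = 7
One measure = 7 × 60000 / 158 = 420000 / 158 ms
= 2658.2 ms


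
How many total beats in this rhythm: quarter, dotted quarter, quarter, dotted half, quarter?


Reasoning:
Beat values:
  quarter = 1 beat
  dotted quarter = 1.5 beats
  quarter = 1 beat
  dotted half = 3 beats
  quarter = 1 beat
Sum = 1 + 1.5 + 1 + 3 + 1
= 7.5 beats


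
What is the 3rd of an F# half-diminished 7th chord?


Half-diminished 7th chord = root + minor 3rd + diminished 5th + minor 7th
Seventh chords stack in thirds, so the letter names are F-A-C-E
Root: F#
Minor 3rd above F#: A
Diminished 5th above F#: C
Minor 7th above F#: E
The 3rd = A


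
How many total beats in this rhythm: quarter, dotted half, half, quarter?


Beat values:
  quarter = 1 beat
  dotted half = 3 beats
  half = 2 beats
  quarter = 1 beat
Sum = 1 + 3 + 2 + 1
= 7 beats


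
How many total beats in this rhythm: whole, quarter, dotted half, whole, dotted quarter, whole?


Step by step:
Beat values:
  whole = 4 beats
  quarter = 1 beat
  dotted half = 3 beats
  whole = 4 beats
  dotted quarter = 1.5 beats
  whole = 4 beats
Sum = 4 + 1 + 3 + 4 + 1.5 + 4
= 17.5 beats


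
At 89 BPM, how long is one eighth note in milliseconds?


One quarter-note beat = 60000 / BPM = 60000 / 89 ms
Eighth note = 1/2 × quarter note
Duration = 1/2 × 60000 / 89 = 30000 / 89
= 337.1 ms


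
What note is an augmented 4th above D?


Step by step:
A 4th spans 4 letter names, so from D we land on G
An augmented 4th = 6 semitones above D
Spell G at that pitch: G#
= G#


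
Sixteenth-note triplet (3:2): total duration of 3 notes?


Working:
Triplet: 3 notes occupy the space of 2 sixteenth notes
Space = 2 × 1/4 = 1/2 beats
Each triplet note = 1/2 / 3 = 1/6 beats
3 notes = 3 × 1/6 = 1/2
= 1/2 beats


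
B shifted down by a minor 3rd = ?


minor 3rd: 3 letter names, 3 semitones
Letter: B - 2 → G
Pitch: B - 3 semitones, spelled as a G → G#
= G#


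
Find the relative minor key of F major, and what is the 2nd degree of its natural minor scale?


Let's work it out.
The relative minor shares the major's key signature and starts on its 6th degree
6th degree = a major 6th above the tonic; a major 6th above F is D
→ relative minor of F major is D minor
D natural minor scale: D E F G A Bb C
= D minor; 2nd degree = E


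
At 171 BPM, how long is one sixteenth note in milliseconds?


Reasoning:
One quarter-note beat = 60000 / BPM = 60000 / 171 ms
Sixteenth note = 1/4 × quarter note
Duration = 1/4 × 60000 / 171 = 15000 / 171
= 87.7 ms


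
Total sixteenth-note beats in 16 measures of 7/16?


Let's work it out.
Time signature 7/16: the bottom number 16 means the sixteenth note gets one count
The top number 7 means 7 sixteenth-note beats per measure
Total = 7 × 16 measures
= 112 sixteenth-note beats


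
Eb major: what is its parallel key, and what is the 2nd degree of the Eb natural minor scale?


Reasoning:
Parallel keys share the same tonic but differ in mode
Eb major → parallel is Eb minor
Eb natural minor scale: Eb F Gb Ab Bb Cb Db
= Eb minor; 2nd degree = F


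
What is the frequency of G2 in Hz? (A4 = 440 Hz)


Solution.
f = 440 × 2^(n/12) where n = semitones from A4
G2: -26 semitones from A4
f = 440 × 2^(-26/12)
f = 98.00 Hz


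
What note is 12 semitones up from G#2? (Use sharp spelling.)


Reasoning:
G#2: chromatic position 8 in octave 2 → absolute = 2×12 + 8 = 32
Transpose up 12: 32 + 12 = 44
44 = 3×12 + 8 → G# in octave 3
Result = G#3


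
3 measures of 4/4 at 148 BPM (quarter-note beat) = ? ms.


Quarter-note beat duration = 60000 / 148 ms
Beats per measure (4/4) = 4
One measure = 4 × 60000 / 148 = 240000 / 148 ms
3 measures = 3 × 240000 / 148 = 720000 / 148
= 4864.9 ms


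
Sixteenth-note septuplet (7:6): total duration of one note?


Solution.
Septuplet: 7 notes occupy the space of 6 sixteenth notes
Space = 6 × 1/4 = 3/2 beats
Each septuplet note = 3/2 / 7 = 3/14 beats
= 3/14 beats


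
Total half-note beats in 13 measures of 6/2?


Solution.
Time signature 6/2: the bottom number 2 means the half note gets one count
The top number 6 means 6 half-note beats per measure
Total = 6 × 13 measures
= 78 half-note beats


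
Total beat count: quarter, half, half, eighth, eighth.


Solution.
Beat values:
  quarter = 1 beat
  half = 2 beats
  half = 2 beats
  eighth = 0.5 beats
  eighth = 0.5 beats
Sum = 1 + 2 + 2 + 0.5 + 0.5
= 6 beats


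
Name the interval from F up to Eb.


Step by step:
Letter names: F → E spans 7 letter names → a 7th
Semitones: F → Eb = 10 half-steps
A 7th of 10 semitones is a minor 7th
= minor 7th


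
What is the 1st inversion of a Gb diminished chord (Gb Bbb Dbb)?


Let's work it out.
Root position: Gb Bbb Dbb
1st inversion: move root up an octave
Bass note: Bbb
Notes (bottom to top) = Bbb Dbb Gb


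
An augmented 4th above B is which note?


A 4th spans 4 letter names, so from B we land on E
An augmented 4th = 6 semitones above B
Spell E at that pitch: E#
= E#


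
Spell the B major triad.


Let's work it out.
Major triad = root + major 3rd (4 semitones) + perfect 5th (7 semitones)
A triad on B stacks thirds, so the chord tones use letter names B-D-F
Root: B
Major 3rd above B: D#
Perfect 5th above B: F#
Chord = B D# F#


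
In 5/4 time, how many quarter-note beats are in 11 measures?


Let's work it out.
Time signature 5/4: the bottom number 4 means the quarter note gets one count
The top number 5 means 5 quarter-note beats per measure
Total = 5 × 11 measures
= 55 quarter-note beats


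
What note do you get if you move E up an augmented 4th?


Reasoning:
augmented 4th: 4 letter names, 6 semitones
Letter: E + 3 → A
Pitch: E + 6 semitones, spelled as an A → A#
= A#


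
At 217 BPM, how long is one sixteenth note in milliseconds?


Step by step:
One quarter-note beat = 60000 / BPM = 60000 / 217 ms
Sixteenth note = 1/4 × quarter note
Duration = 1/4 × 60000 / 217 = 15000 / 217
= 69.1 ms


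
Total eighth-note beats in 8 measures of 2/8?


Reasoning:
Time signature 2/8: the bottom number 8 means the eighth note gets one count
The top number 2 means 2 eighth-note beats per measure
Total = 2 × 8 measures
= 16 eighth-note beats


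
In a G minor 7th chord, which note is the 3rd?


Minor 7th chord = root + minor 3rd + perfect 5th + minor 7th
Seventh chords stack in thirds, so the letter names are G-B-D-F
Root: G
Minor 3rd above G: Bb
Perfect 5th above G: D
Minor 7th above G: F
The 3rd = Bb


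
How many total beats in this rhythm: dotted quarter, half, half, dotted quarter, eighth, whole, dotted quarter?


Beat values:
  dotted quarter = 1.5 beats
  half = 2 beats
  half = 2 beats
  dotted quarter = 1.5 beats
  eighth = 0.5 beats
  whole = 4 beats
  dotted quarter = 1.5 beats
Sum = 1.5 + 2 + 2 + 1.5 + 0.5 + 4 + 1.5
= 13 beats


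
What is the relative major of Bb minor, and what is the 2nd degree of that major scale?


Step by step:
The relative major shares the key signature and is a minor 3rd above the minor tonic
A minor 3rd above Bb is Db
→ relative major of Bb minor is Db major
Db major scale: Db Eb F Gb Ab Bb C
= Db major; 2nd degree = Eb


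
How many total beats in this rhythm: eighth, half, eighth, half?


Working:
Beat values:
  eighth = 0.5 beats
  half = 2 beats
  eighth = 0.5 beats
  half = 2 beats
Sum = 0.5 + 2 + 0.5 + 2
= 5 beats


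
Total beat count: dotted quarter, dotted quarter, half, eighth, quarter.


Solution.
Beat values:
  dotted quarter = 1.5 beats
  dotted quarter = 1.5 beats
  half = 2 beats
  eighth = 0.5 beats
  quarter = 1 beat
Sum = 1.5 + 1.5 + 2 + 0.5 + 1
= 6.5 beats


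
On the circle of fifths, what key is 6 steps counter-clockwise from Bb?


Step by step:
Each counter-clockwise step moves down a perfect 5th (= up a perfect 4th)
From Bb: Bb → Eb → Ab → Db → F#/Gb → B → E
= E


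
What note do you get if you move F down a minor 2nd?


minor 2nd: 2 letter names, 1 semitones
Letter: F - 1 → E
Pitch: F - 1 semitones, spelled as an E → E
= E


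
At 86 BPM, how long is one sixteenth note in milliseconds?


One quarter-note beat = 60000 / BPM = 60000 / 86 ms
Sixteenth note = 1/4 × quarter note
Duration = 1/4 × 60000 / 86 = 15000 / 86
= 174.4 ms


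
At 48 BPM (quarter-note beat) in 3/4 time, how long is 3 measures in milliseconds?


Solution.
Quarter-note beat duration = 60000 / 48 ms
Beats per measure (3/4) = 3
One measure = 3 × 60000 / 48 = 180000 / 48 ms
3 measures = 3 × 180000 / 48 = 540000 / 48
= 11250.0 ms


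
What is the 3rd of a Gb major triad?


Working:
Major triad = root + major 3rd (4 semitones) + perfect 5th (7 semitones)
A triad on Gb stacks thirds, so the chord tones use letter names G-B-D
Root: Gb
Major 3rd above Gb: Bb
Perfect 5th above Gb: Db
The 3rd = Bb


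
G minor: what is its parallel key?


Parallel keys share the same tonic but differ in mode
G minor → parallel is G major
= G major


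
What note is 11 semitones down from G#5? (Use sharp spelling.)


Working:
G#5: chromatic position 8 in octave 5 → absolute = 5×12 + 8 = 68
Transpose down 11: 68 - 11 = 57
57 = 4×12 + 9 → A in octave 4
Result = A4


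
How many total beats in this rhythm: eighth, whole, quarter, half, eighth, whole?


Solution.
Beat values:
  eighth = 0.5 beats
  whole = 4 beats
  quarter = 1 beat
  half = 2 beats
  eighth = 0.5 beats
  whole = 4 beats
Sum = 0.5 + 4 + 1 + 2 + 0.5 + 4
= 12 beats


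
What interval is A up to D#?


Letter names: A → D spans 4 letter names → a 4th
Semitones: A → D# = 6 half-steps
A 4th of 6 semitones is an augmented 4th
= augmented 4th


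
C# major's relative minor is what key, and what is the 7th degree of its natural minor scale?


Step by step:
The relative minor shares the major's key signature and starts on its 6th degree
6th degree = a major 6th above the tonic; a major 6th above C# is A#
→ relative minor of C# major is A# minor
A# natural minor scale: A# B# C# D# E# F# G#
= A# minor; 7th degree = G#


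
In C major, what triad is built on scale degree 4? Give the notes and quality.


C major scale: C D E F G A B
Diatonic triad on degree 4 stacks scale notes 4, 6, 1: F A C
F→A = 4 semitones; F→C = 7 semitones → major triad
= F A C (major)


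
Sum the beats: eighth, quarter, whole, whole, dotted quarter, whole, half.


Beat values:
  eighth = 0.5 beats
  quarter = 1 beat
  whole = 4 beats
  whole = 4 beats
  dotted quarter = 1.5 beats
  whole = 4 beats
  half = 2 beats
Sum = 0.5 + 1 + 4 + 4 + 1.5 + 4 + 2
= 17 beats


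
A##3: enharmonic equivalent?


Working:
Enharmonic notes sound the same pitch but are spelled with different letter names
A## and B name the same pitch class
= B3


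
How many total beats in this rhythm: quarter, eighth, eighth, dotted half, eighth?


Reasoning:
Beat values:
  quarter = 1 beat
  eighth = 0.5 beats
  eighth = 0.5 beats
  dotted half = 3 beats
  eighth = 0.5 beats
Sum = 1 + 0.5 + 0.5 + 3 + 0.5
= 5.5 beats


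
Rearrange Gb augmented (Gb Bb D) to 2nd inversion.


Step by step:
Root position: Gb Bb D
2nd inversion: move root and 3rd up an octave
Bass note: D
Notes (bottom to top) = D Gb Bb


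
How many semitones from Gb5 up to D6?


Reasoning:
Absolute semitone position = octave×12 + chromatic position
Gb5: 5×12 + 6 = 66
D6: 6×12 + 2 = 74
Difference = 74 - 66 = 8
= 8 semitones


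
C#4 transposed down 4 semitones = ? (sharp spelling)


Solution.
C#4: chromatic position 1 in octave 4 → absolute = 4×12 + 1 = 49
Transpose down 4: 49 - 4 = 45
45 = 3×12 + 9 → A in octave 3
Result = A3


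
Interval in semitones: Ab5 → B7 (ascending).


Reasoning:
Absolute semitone position = octave×12 + chromatic position
Ab5: 5×12 + 8 = 68
B7: 7×12 + 11 = 95
Difference = 95 - 68 = 27
= 27 semitones


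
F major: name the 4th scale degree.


Major scale pattern: W-W-H-W-W-W-H (2-2-1-2-2-2-1 semitones)
Starting from F:
  F + 2 semitones → G
  G + 2 semitones → A
  A + 1 semitone → Bb
  Bb + 2 semitones → C
  C + 2 semitones → D
  D + 2 semitones → E
  E + 1 semitone → F
Scale: F G A Bb C D E
Degree 4 = Bb
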